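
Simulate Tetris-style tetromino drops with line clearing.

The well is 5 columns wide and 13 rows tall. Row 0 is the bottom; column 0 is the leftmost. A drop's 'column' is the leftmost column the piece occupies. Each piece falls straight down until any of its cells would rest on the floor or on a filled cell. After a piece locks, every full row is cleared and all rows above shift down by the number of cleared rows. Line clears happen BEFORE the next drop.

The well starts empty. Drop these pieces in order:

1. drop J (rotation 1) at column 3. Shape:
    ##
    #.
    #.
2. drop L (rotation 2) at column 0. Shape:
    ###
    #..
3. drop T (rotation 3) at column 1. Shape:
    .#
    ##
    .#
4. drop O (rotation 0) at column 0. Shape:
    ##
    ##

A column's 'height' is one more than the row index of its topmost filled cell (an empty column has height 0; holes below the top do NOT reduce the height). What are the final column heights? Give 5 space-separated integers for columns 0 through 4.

Drop 1: J rot1 at col 3 lands with bottom-row=0; cleared 0 line(s) (total 0); column heights now [0 0 0 3 3], max=3
Drop 2: L rot2 at col 0 lands with bottom-row=0; cleared 0 line(s) (total 0); column heights now [2 2 2 3 3], max=3
Drop 3: T rot3 at col 1 lands with bottom-row=2; cleared 0 line(s) (total 0); column heights now [2 4 5 3 3], max=5
Drop 4: O rot0 at col 0 lands with bottom-row=4; cleared 0 line(s) (total 0); column heights now [6 6 5 3 3], max=6

Answer: 6 6 5 3 3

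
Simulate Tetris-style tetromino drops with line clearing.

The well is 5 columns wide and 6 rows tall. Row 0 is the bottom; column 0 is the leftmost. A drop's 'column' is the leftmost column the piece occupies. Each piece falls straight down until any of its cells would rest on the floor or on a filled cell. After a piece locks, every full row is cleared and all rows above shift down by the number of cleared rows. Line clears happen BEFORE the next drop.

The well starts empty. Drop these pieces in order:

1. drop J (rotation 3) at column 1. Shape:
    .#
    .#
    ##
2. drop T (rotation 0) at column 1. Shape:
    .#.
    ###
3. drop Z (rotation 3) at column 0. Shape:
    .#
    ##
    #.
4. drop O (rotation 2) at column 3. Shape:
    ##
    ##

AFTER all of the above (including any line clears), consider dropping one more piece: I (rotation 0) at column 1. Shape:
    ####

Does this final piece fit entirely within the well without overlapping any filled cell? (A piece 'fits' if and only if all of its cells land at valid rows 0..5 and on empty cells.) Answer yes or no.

Answer: yes

Derivation:
Drop 1: J rot3 at col 1 lands with bottom-row=0; cleared 0 line(s) (total 0); column heights now [0 1 3 0 0], max=3
Drop 2: T rot0 at col 1 lands with bottom-row=3; cleared 0 line(s) (total 0); column heights now [0 4 5 4 0], max=5
Drop 3: Z rot3 at col 0 lands with bottom-row=3; cleared 0 line(s) (total 0); column heights now [5 6 5 4 0], max=6
Drop 4: O rot2 at col 3 lands with bottom-row=4; cleared 1 line(s) (total 1); column heights now [4 5 4 5 5], max=5
Test piece I rot0 at col 1 (width 4): heights before test = [4 5 4 5 5]; fits = True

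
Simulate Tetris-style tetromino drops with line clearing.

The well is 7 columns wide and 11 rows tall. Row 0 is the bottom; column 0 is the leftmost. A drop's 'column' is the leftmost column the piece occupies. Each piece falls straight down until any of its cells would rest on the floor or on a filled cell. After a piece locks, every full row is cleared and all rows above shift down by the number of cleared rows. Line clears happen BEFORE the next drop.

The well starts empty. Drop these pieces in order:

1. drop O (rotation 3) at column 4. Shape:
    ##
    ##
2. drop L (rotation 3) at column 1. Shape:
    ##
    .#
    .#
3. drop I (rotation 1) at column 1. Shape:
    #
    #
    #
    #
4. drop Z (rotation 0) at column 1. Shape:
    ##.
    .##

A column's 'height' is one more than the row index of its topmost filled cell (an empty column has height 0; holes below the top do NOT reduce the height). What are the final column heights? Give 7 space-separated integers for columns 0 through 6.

Drop 1: O rot3 at col 4 lands with bottom-row=0; cleared 0 line(s) (total 0); column heights now [0 0 0 0 2 2 0], max=2
Drop 2: L rot3 at col 1 lands with bottom-row=0; cleared 0 line(s) (total 0); column heights now [0 3 3 0 2 2 0], max=3
Drop 3: I rot1 at col 1 lands with bottom-row=3; cleared 0 line(s) (total 0); column heights now [0 7 3 0 2 2 0], max=7
Drop 4: Z rot0 at col 1 lands with bottom-row=6; cleared 0 line(s) (total 0); column heights now [0 8 8 7 2 2 0], max=8

Answer: 0 8 8 7 2 2 0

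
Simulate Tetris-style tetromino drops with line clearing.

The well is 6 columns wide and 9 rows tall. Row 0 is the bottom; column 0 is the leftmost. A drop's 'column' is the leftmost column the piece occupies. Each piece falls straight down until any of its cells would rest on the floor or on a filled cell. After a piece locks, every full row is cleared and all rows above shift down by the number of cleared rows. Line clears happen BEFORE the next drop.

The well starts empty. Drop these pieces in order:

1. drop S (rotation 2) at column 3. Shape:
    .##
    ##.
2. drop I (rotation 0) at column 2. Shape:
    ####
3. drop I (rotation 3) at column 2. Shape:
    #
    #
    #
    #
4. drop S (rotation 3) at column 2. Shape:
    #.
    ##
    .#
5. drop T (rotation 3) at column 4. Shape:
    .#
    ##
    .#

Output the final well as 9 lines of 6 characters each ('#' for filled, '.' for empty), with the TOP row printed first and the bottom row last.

Answer: ..#...
..##..
..##..
..#..#
..#.##
..#..#
..####
....##
...##.

Derivation:
Drop 1: S rot2 at col 3 lands with bottom-row=0; cleared 0 line(s) (total 0); column heights now [0 0 0 1 2 2], max=2
Drop 2: I rot0 at col 2 lands with bottom-row=2; cleared 0 line(s) (total 0); column heights now [0 0 3 3 3 3], max=3
Drop 3: I rot3 at col 2 lands with bottom-row=3; cleared 0 line(s) (total 0); column heights now [0 0 7 3 3 3], max=7
Drop 4: S rot3 at col 2 lands with bottom-row=6; cleared 0 line(s) (total 0); column heights now [0 0 9 8 3 3], max=9
Drop 5: T rot3 at col 4 lands with bottom-row=3; cleared 0 line(s) (total 0); column heights now [0 0 9 8 5 6], max=9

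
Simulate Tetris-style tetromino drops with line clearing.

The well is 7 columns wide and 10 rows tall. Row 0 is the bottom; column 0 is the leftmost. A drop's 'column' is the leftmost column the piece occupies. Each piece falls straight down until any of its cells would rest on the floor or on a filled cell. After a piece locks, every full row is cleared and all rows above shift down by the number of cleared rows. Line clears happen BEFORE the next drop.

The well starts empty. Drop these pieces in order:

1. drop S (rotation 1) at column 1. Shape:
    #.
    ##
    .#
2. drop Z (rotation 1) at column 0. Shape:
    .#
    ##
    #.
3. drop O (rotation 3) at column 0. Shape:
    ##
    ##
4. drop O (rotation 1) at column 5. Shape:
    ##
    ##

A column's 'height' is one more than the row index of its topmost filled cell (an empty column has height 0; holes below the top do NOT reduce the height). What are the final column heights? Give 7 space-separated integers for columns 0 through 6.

Answer: 7 7 2 0 0 2 2

Derivation:
Drop 1: S rot1 at col 1 lands with bottom-row=0; cleared 0 line(s) (total 0); column heights now [0 3 2 0 0 0 0], max=3
Drop 2: Z rot1 at col 0 lands with bottom-row=2; cleared 0 line(s) (total 0); column heights now [4 5 2 0 0 0 0], max=5
Drop 3: O rot3 at col 0 lands with bottom-row=5; cleared 0 line(s) (total 0); column heights now [7 7 2 0 0 0 0], max=7
Drop 4: O rot1 at col 5 lands with bottom-row=0; cleared 0 line(s) (total 0); column heights now [7 7 2 0 0 2 2], max=7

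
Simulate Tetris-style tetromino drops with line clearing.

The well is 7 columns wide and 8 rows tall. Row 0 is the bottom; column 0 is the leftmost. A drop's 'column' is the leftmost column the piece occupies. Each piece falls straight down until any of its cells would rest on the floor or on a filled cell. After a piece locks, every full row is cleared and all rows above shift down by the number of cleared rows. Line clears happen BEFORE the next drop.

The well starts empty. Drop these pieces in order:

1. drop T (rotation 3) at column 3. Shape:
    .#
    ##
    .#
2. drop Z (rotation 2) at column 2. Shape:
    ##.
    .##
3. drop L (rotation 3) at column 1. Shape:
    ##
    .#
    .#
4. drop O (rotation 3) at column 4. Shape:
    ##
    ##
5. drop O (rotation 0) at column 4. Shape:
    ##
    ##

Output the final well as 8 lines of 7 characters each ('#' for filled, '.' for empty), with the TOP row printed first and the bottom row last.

Drop 1: T rot3 at col 3 lands with bottom-row=0; cleared 0 line(s) (total 0); column heights now [0 0 0 2 3 0 0], max=3
Drop 2: Z rot2 at col 2 lands with bottom-row=3; cleared 0 line(s) (total 0); column heights now [0 0 5 5 4 0 0], max=5
Drop 3: L rot3 at col 1 lands with bottom-row=5; cleared 0 line(s) (total 0); column heights now [0 8 8 5 4 0 0], max=8
Drop 4: O rot3 at col 4 lands with bottom-row=4; cleared 0 line(s) (total 0); column heights now [0 8 8 5 6 6 0], max=8
Drop 5: O rot0 at col 4 lands with bottom-row=6; cleared 0 line(s) (total 0); column heights now [0 8 8 5 8 8 0], max=8

Answer: .##.##.
..#.##.
..#.##.
..####.
...##..
....#..
...##..
....#..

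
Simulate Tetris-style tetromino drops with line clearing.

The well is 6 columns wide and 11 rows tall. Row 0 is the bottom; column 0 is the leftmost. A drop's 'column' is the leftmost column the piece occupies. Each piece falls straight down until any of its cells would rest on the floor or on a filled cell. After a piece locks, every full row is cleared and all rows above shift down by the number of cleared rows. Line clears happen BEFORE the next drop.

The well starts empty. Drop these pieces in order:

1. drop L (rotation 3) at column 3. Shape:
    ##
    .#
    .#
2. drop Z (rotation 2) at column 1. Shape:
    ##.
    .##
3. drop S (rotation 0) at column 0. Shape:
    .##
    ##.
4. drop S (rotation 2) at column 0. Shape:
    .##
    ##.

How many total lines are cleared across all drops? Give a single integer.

Drop 1: L rot3 at col 3 lands with bottom-row=0; cleared 0 line(s) (total 0); column heights now [0 0 0 3 3 0], max=3
Drop 2: Z rot2 at col 1 lands with bottom-row=3; cleared 0 line(s) (total 0); column heights now [0 5 5 4 3 0], max=5
Drop 3: S rot0 at col 0 lands with bottom-row=5; cleared 0 line(s) (total 0); column heights now [6 7 7 4 3 0], max=7
Drop 4: S rot2 at col 0 lands with bottom-row=7; cleared 0 line(s) (total 0); column heights now [8 9 9 4 3 0], max=9

Answer: 0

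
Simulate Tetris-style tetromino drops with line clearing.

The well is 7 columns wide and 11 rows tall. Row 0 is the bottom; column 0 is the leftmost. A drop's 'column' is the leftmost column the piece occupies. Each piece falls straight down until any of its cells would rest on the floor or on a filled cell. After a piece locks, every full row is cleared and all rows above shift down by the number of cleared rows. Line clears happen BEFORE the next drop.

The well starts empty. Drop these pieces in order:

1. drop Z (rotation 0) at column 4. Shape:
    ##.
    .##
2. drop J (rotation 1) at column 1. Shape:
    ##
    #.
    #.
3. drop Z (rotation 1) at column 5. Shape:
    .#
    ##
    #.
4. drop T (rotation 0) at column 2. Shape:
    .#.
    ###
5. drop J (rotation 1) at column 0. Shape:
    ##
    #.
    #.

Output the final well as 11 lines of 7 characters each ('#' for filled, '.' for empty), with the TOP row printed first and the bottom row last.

Drop 1: Z rot0 at col 4 lands with bottom-row=0; cleared 0 line(s) (total 0); column heights now [0 0 0 0 2 2 1], max=2
Drop 2: J rot1 at col 1 lands with bottom-row=0; cleared 0 line(s) (total 0); column heights now [0 3 3 0 2 2 1], max=3
Drop 3: Z rot1 at col 5 lands with bottom-row=2; cleared 0 line(s) (total 0); column heights now [0 3 3 0 2 4 5], max=5
Drop 4: T rot0 at col 2 lands with bottom-row=3; cleared 0 line(s) (total 0); column heights now [0 3 4 5 4 4 5], max=5
Drop 5: J rot1 at col 0 lands with bottom-row=1; cleared 1 line(s) (total 1); column heights now [3 3 3 4 2 3 4], max=4

Answer: .......
.......
.......
.......
.......
.......
.......
...#..#
###..#.
##..##.
.#...##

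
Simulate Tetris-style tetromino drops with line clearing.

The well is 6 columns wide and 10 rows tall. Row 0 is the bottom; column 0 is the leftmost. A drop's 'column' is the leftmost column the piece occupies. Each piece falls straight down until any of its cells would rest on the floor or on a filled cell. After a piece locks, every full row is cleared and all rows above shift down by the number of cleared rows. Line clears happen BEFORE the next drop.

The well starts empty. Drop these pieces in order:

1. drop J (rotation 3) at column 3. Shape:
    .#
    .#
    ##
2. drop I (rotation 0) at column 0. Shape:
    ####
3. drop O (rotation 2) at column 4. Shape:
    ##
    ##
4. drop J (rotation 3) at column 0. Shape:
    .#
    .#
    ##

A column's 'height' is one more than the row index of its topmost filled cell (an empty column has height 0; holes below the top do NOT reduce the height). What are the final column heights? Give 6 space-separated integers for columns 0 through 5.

Answer: 3 5 2 2 5 5

Derivation:
Drop 1: J rot3 at col 3 lands with bottom-row=0; cleared 0 line(s) (total 0); column heights now [0 0 0 1 3 0], max=3
Drop 2: I rot0 at col 0 lands with bottom-row=1; cleared 0 line(s) (total 0); column heights now [2 2 2 2 3 0], max=3
Drop 3: O rot2 at col 4 lands with bottom-row=3; cleared 0 line(s) (total 0); column heights now [2 2 2 2 5 5], max=5
Drop 4: J rot3 at col 0 lands with bottom-row=2; cleared 0 line(s) (total 0); column heights now [3 5 2 2 5 5], max=5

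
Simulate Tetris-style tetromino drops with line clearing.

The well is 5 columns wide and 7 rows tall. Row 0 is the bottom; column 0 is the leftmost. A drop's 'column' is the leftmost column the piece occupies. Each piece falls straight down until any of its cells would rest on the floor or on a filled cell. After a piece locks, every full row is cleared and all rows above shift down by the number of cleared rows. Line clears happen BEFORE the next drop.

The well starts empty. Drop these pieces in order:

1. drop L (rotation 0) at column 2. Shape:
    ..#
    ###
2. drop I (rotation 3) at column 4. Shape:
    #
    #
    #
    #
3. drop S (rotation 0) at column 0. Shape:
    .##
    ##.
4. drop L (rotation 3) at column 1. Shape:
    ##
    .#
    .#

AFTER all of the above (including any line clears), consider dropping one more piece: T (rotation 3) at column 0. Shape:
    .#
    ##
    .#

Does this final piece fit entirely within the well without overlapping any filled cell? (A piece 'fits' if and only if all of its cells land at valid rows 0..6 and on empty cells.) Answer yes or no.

Answer: yes

Derivation:
Drop 1: L rot0 at col 2 lands with bottom-row=0; cleared 0 line(s) (total 0); column heights now [0 0 1 1 2], max=2
Drop 2: I rot3 at col 4 lands with bottom-row=2; cleared 0 line(s) (total 0); column heights now [0 0 1 1 6], max=6
Drop 3: S rot0 at col 0 lands with bottom-row=0; cleared 1 line(s) (total 1); column heights now [0 1 1 0 5], max=5
Drop 4: L rot3 at col 1 lands with bottom-row=1; cleared 0 line(s) (total 1); column heights now [0 4 4 0 5], max=5
Test piece T rot3 at col 0 (width 2): heights before test = [0 4 4 0 5]; fits = True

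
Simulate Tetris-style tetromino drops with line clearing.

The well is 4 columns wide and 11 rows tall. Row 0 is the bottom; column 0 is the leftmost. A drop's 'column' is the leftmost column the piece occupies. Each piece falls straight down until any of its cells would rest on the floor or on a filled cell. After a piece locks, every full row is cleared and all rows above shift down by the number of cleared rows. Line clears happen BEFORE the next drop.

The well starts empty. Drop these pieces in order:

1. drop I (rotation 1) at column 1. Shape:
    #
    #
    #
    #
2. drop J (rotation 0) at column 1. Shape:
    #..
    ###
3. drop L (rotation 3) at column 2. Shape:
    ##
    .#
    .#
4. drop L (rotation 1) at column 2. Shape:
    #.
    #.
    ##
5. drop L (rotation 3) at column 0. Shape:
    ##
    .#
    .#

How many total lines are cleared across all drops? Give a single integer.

Answer: 1

Derivation:
Drop 1: I rot1 at col 1 lands with bottom-row=0; cleared 0 line(s) (total 0); column heights now [0 4 0 0], max=4
Drop 2: J rot0 at col 1 lands with bottom-row=4; cleared 0 line(s) (total 0); column heights now [0 6 5 5], max=6
Drop 3: L rot3 at col 2 lands with bottom-row=5; cleared 0 line(s) (total 0); column heights now [0 6 8 8], max=8
Drop 4: L rot1 at col 2 lands with bottom-row=8; cleared 0 line(s) (total 0); column heights now [0 6 11 9], max=11
Drop 5: L rot3 at col 0 lands with bottom-row=6; cleared 1 line(s) (total 1); column heights now [0 8 10 8], max=10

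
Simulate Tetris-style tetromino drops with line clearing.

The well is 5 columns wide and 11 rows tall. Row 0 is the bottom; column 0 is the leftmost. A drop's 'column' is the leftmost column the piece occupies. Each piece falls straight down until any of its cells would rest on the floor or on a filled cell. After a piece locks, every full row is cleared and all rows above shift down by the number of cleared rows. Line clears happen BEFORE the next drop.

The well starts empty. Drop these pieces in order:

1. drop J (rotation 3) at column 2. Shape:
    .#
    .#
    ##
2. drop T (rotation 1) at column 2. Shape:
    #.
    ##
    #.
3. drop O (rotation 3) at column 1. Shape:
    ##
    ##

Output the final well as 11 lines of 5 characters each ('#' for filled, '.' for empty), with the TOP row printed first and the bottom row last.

Answer: .....
.....
.....
.....
.##..
.##..
..#..
..##.
..##.
...#.
..##.

Derivation:
Drop 1: J rot3 at col 2 lands with bottom-row=0; cleared 0 line(s) (total 0); column heights now [0 0 1 3 0], max=3
Drop 2: T rot1 at col 2 lands with bottom-row=2; cleared 0 line(s) (total 0); column heights now [0 0 5 4 0], max=5
Drop 3: O rot3 at col 1 lands with bottom-row=5; cleared 0 line(s) (total 0); column heights now [0 7 7 4 0], max=7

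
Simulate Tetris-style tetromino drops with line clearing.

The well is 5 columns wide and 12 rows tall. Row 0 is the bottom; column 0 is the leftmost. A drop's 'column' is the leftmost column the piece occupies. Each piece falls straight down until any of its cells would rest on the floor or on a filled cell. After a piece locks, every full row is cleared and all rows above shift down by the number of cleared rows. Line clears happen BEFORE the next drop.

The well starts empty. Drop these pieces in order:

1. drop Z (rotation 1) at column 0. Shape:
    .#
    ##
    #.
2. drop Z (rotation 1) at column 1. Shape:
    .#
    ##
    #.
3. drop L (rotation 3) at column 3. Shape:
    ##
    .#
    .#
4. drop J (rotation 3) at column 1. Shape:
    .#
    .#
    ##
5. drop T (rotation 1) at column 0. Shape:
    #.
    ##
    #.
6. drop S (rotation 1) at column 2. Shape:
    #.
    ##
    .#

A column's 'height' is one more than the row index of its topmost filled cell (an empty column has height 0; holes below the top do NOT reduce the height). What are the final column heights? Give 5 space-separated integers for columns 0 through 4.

Drop 1: Z rot1 at col 0 lands with bottom-row=0; cleared 0 line(s) (total 0); column heights now [2 3 0 0 0], max=3
Drop 2: Z rot1 at col 1 lands with bottom-row=3; cleared 0 line(s) (total 0); column heights now [2 5 6 0 0], max=6
Drop 3: L rot3 at col 3 lands with bottom-row=0; cleared 0 line(s) (total 0); column heights now [2 5 6 3 3], max=6
Drop 4: J rot3 at col 1 lands with bottom-row=6; cleared 0 line(s) (total 0); column heights now [2 7 9 3 3], max=9
Drop 5: T rot1 at col 0 lands with bottom-row=6; cleared 0 line(s) (total 0); column heights now [9 8 9 3 3], max=9
Drop 6: S rot1 at col 2 lands with bottom-row=8; cleared 0 line(s) (total 0); column heights now [9 8 11 10 3], max=11

Answer: 9 8 11 10 3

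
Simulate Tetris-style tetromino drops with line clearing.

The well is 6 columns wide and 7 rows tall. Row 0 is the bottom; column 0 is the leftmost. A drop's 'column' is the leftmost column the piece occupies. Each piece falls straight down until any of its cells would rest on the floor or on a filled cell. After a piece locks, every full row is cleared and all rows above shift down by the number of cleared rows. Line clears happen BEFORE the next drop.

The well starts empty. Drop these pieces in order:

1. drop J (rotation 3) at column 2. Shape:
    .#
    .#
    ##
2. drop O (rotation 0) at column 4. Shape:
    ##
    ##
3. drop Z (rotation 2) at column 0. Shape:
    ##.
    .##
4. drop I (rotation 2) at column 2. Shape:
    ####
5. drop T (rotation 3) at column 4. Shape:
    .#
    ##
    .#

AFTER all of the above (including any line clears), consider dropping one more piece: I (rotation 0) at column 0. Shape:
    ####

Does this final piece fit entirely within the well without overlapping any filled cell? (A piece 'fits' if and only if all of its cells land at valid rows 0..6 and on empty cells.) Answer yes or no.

Answer: yes

Derivation:
Drop 1: J rot3 at col 2 lands with bottom-row=0; cleared 0 line(s) (total 0); column heights now [0 0 1 3 0 0], max=3
Drop 2: O rot0 at col 4 lands with bottom-row=0; cleared 0 line(s) (total 0); column heights now [0 0 1 3 2 2], max=3
Drop 3: Z rot2 at col 0 lands with bottom-row=1; cleared 0 line(s) (total 0); column heights now [3 3 2 3 2 2], max=3
Drop 4: I rot2 at col 2 lands with bottom-row=3; cleared 0 line(s) (total 0); column heights now [3 3 4 4 4 4], max=4
Drop 5: T rot3 at col 4 lands with bottom-row=4; cleared 0 line(s) (total 0); column heights now [3 3 4 4 6 7], max=7
Test piece I rot0 at col 0 (width 4): heights before test = [3 3 4 4 6 7]; fits = True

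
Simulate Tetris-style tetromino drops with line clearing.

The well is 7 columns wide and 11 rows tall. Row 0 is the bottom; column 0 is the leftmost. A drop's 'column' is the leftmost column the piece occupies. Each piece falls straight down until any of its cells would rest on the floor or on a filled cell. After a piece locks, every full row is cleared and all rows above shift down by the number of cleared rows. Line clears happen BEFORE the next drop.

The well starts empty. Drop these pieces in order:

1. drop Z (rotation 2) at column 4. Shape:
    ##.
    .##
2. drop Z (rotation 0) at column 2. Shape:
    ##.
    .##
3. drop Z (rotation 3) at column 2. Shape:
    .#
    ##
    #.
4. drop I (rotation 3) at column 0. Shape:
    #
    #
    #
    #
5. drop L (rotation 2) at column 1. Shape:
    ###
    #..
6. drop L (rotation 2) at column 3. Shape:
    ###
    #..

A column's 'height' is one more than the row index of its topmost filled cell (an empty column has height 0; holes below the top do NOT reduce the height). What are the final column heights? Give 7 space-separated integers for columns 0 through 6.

Answer: 4 8 8 10 10 10 1

Derivation:
Drop 1: Z rot2 at col 4 lands with bottom-row=0; cleared 0 line(s) (total 0); column heights now [0 0 0 0 2 2 1], max=2
Drop 2: Z rot0 at col 2 lands with bottom-row=2; cleared 0 line(s) (total 0); column heights now [0 0 4 4 3 2 1], max=4
Drop 3: Z rot3 at col 2 lands with bottom-row=4; cleared 0 line(s) (total 0); column heights now [0 0 6 7 3 2 1], max=7
Drop 4: I rot3 at col 0 lands with bottom-row=0; cleared 0 line(s) (total 0); column heights now [4 0 6 7 3 2 1], max=7
Drop 5: L rot2 at col 1 lands with bottom-row=6; cleared 0 line(s) (total 0); column heights now [4 8 8 8 3 2 1], max=8
Drop 6: L rot2 at col 3 lands with bottom-row=8; cleared 0 line(s) (total 0); column heights now [4 8 8 10 10 10 1], max=10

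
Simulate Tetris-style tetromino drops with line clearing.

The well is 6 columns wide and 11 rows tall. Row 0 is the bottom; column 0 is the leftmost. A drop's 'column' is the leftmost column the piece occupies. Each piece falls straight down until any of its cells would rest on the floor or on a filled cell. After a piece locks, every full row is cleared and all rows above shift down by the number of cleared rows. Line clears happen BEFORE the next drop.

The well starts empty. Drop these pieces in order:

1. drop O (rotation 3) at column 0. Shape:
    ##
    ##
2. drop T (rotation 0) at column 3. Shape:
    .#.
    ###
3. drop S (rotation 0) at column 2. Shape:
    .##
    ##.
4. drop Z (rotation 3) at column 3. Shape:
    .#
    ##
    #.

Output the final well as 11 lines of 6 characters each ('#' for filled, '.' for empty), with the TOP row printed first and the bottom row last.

Drop 1: O rot3 at col 0 lands with bottom-row=0; cleared 0 line(s) (total 0); column heights now [2 2 0 0 0 0], max=2
Drop 2: T rot0 at col 3 lands with bottom-row=0; cleared 0 line(s) (total 0); column heights now [2 2 0 1 2 1], max=2
Drop 3: S rot0 at col 2 lands with bottom-row=1; cleared 0 line(s) (total 0); column heights now [2 2 2 3 3 1], max=3
Drop 4: Z rot3 at col 3 lands with bottom-row=3; cleared 0 line(s) (total 0); column heights now [2 2 2 5 6 1], max=6

Answer: ......
......
......
......
......
....#.
...##.
...#..
...##.
#####.
##.###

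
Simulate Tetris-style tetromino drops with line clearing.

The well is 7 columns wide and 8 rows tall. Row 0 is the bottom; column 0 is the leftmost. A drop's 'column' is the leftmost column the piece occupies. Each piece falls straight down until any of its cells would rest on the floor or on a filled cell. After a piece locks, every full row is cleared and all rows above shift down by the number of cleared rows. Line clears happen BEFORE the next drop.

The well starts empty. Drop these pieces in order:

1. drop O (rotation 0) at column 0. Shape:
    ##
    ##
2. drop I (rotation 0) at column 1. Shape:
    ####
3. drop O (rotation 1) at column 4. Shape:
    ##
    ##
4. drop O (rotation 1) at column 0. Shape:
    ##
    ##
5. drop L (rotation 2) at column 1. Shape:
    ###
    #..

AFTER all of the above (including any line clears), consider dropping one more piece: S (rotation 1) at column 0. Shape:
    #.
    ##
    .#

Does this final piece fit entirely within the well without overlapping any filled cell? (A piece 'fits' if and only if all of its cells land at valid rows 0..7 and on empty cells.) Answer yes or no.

Drop 1: O rot0 at col 0 lands with bottom-row=0; cleared 0 line(s) (total 0); column heights now [2 2 0 0 0 0 0], max=2
Drop 2: I rot0 at col 1 lands with bottom-row=2; cleared 0 line(s) (total 0); column heights now [2 3 3 3 3 0 0], max=3
Drop 3: O rot1 at col 4 lands with bottom-row=3; cleared 0 line(s) (total 0); column heights now [2 3 3 3 5 5 0], max=5
Drop 4: O rot1 at col 0 lands with bottom-row=3; cleared 0 line(s) (total 0); column heights now [5 5 3 3 5 5 0], max=5
Drop 5: L rot2 at col 1 lands with bottom-row=5; cleared 0 line(s) (total 0); column heights now [5 7 7 7 5 5 0], max=7
Test piece S rot1 at col 0 (width 2): heights before test = [5 7 7 7 5 5 0]; fits = False

Answer: no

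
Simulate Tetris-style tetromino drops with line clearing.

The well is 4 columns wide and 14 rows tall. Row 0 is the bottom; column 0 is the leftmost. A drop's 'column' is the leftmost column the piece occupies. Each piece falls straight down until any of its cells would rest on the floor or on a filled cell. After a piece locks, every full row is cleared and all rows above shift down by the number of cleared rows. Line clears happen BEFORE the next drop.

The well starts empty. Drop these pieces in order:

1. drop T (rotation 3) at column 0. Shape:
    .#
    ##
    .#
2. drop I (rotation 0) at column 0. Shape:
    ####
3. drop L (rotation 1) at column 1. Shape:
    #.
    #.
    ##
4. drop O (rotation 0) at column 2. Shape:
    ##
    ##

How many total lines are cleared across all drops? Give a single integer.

Drop 1: T rot3 at col 0 lands with bottom-row=0; cleared 0 line(s) (total 0); column heights now [2 3 0 0], max=3
Drop 2: I rot0 at col 0 lands with bottom-row=3; cleared 1 line(s) (total 1); column heights now [2 3 0 0], max=3
Drop 3: L rot1 at col 1 lands with bottom-row=3; cleared 0 line(s) (total 1); column heights now [2 6 4 0], max=6
Drop 4: O rot0 at col 2 lands with bottom-row=4; cleared 0 line(s) (total 1); column heights now [2 6 6 6], max=6

Answer: 1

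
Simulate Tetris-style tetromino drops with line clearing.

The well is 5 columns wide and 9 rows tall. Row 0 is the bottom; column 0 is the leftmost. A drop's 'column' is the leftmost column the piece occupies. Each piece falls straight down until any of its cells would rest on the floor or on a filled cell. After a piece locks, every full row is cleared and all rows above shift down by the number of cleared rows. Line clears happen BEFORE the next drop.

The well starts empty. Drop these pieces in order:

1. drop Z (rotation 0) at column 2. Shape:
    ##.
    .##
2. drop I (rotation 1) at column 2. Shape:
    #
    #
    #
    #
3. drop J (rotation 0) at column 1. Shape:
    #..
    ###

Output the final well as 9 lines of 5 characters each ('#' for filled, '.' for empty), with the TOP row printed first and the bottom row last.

Answer: .....
.#...
.###.
..#..
..#..
..#..
..#..
..##.
...##

Derivation:
Drop 1: Z rot0 at col 2 lands with bottom-row=0; cleared 0 line(s) (total 0); column heights now [0 0 2 2 1], max=2
Drop 2: I rot1 at col 2 lands with bottom-row=2; cleared 0 line(s) (total 0); column heights now [0 0 6 2 1], max=6
Drop 3: J rot0 at col 1 lands with bottom-row=6; cleared 0 line(s) (total 0); column heights now [0 8 7 7 1], max=8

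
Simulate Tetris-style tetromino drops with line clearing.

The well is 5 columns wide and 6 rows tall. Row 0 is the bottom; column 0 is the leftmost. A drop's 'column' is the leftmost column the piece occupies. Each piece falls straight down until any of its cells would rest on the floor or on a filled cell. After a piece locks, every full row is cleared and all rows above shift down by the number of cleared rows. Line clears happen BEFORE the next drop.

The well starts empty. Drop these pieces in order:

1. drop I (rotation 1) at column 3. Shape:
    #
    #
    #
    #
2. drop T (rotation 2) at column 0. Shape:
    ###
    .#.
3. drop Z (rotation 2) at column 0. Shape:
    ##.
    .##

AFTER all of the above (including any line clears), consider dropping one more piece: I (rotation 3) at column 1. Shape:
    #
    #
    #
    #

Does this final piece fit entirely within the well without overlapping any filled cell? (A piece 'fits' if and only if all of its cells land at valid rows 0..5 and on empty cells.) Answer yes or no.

Answer: no

Derivation:
Drop 1: I rot1 at col 3 lands with bottom-row=0; cleared 0 line(s) (total 0); column heights now [0 0 0 4 0], max=4
Drop 2: T rot2 at col 0 lands with bottom-row=0; cleared 0 line(s) (total 0); column heights now [2 2 2 4 0], max=4
Drop 3: Z rot2 at col 0 lands with bottom-row=2; cleared 0 line(s) (total 0); column heights now [4 4 3 4 0], max=4
Test piece I rot3 at col 1 (width 1): heights before test = [4 4 3 4 0]; fits = False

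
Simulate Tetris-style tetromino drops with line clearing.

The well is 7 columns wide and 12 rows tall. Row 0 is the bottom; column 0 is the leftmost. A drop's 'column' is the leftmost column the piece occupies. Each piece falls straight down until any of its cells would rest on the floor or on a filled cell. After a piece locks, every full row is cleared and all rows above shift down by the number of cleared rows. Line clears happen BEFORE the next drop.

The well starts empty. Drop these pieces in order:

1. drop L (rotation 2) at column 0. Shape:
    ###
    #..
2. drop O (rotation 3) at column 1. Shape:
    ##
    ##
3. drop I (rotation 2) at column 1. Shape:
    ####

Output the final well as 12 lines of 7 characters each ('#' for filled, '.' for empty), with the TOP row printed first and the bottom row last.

Answer: .......
.......
.......
.......
.......
.......
.......
.####..
.##....
.##....
###....
#......

Derivation:
Drop 1: L rot2 at col 0 lands with bottom-row=0; cleared 0 line(s) (total 0); column heights now [2 2 2 0 0 0 0], max=2
Drop 2: O rot3 at col 1 lands with bottom-row=2; cleared 0 line(s) (total 0); column heights now [2 4 4 0 0 0 0], max=4
Drop 3: I rot2 at col 1 lands with bottom-row=4; cleared 0 line(s) (total 0); column heights now [2 5 5 5 5 0 0], max=5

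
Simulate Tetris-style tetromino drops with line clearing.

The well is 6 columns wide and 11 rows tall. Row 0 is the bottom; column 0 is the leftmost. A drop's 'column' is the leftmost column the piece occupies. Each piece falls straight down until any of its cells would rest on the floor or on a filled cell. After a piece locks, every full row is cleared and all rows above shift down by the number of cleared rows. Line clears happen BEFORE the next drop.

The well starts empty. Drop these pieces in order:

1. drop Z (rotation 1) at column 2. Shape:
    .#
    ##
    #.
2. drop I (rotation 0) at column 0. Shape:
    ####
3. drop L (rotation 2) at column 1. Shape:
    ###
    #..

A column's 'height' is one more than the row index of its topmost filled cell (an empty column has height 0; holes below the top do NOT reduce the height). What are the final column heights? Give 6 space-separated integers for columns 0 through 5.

Answer: 4 6 6 6 0 0

Derivation:
Drop 1: Z rot1 at col 2 lands with bottom-row=0; cleared 0 line(s) (total 0); column heights now [0 0 2 3 0 0], max=3
Drop 2: I rot0 at col 0 lands with bottom-row=3; cleared 0 line(s) (total 0); column heights now [4 4 4 4 0 0], max=4
Drop 3: L rot2 at col 1 lands with bottom-row=4; cleared 0 line(s) (total 0); column heights now [4 6 6 6 0 0], max=6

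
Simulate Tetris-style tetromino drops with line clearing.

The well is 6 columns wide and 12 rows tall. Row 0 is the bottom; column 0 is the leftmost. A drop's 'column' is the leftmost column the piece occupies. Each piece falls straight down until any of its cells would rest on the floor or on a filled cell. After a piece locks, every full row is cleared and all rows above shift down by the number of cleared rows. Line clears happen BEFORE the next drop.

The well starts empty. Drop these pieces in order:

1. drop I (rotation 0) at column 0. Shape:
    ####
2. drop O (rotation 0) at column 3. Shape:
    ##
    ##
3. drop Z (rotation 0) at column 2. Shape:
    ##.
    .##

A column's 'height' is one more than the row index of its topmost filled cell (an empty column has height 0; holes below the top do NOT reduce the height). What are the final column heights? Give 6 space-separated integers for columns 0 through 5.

Answer: 1 1 5 5 4 0

Derivation:
Drop 1: I rot0 at col 0 lands with bottom-row=0; cleared 0 line(s) (total 0); column heights now [1 1 1 1 0 0], max=1
Drop 2: O rot0 at col 3 lands with bottom-row=1; cleared 0 line(s) (total 0); column heights now [1 1 1 3 3 0], max=3
Drop 3: Z rot0 at col 2 lands with bottom-row=3; cleared 0 line(s) (total 0); column heights now [1 1 5 5 4 0], max=5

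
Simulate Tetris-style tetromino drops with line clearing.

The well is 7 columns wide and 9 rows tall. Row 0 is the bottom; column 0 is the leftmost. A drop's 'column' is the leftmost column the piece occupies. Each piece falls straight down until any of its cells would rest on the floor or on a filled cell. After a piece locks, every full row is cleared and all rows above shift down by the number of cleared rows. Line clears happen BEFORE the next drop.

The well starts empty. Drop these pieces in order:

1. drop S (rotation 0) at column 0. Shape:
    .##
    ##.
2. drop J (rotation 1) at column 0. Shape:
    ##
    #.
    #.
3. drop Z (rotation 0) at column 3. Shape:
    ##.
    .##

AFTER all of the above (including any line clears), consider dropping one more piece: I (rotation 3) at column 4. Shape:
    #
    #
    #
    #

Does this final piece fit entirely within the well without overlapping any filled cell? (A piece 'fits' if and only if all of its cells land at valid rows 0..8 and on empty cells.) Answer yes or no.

Drop 1: S rot0 at col 0 lands with bottom-row=0; cleared 0 line(s) (total 0); column heights now [1 2 2 0 0 0 0], max=2
Drop 2: J rot1 at col 0 lands with bottom-row=1; cleared 0 line(s) (total 0); column heights now [4 4 2 0 0 0 0], max=4
Drop 3: Z rot0 at col 3 lands with bottom-row=0; cleared 0 line(s) (total 0); column heights now [4 4 2 2 2 1 0], max=4
Test piece I rot3 at col 4 (width 1): heights before test = [4 4 2 2 2 1 0]; fits = True

Answer: yes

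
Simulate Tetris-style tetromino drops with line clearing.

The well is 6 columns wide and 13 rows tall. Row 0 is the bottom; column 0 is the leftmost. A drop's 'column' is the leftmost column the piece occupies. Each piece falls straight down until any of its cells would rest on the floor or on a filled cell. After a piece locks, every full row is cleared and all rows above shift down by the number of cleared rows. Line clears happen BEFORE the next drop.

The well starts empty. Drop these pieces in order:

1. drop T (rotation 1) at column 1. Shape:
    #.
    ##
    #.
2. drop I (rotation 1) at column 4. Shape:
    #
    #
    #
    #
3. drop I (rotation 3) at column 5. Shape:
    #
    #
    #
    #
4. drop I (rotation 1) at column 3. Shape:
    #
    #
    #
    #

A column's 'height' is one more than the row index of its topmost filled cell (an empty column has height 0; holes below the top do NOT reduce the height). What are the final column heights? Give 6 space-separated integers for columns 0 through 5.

Drop 1: T rot1 at col 1 lands with bottom-row=0; cleared 0 line(s) (total 0); column heights now [0 3 2 0 0 0], max=3
Drop 2: I rot1 at col 4 lands with bottom-row=0; cleared 0 line(s) (total 0); column heights now [0 3 2 0 4 0], max=4
Drop 3: I rot3 at col 5 lands with bottom-row=0; cleared 0 line(s) (total 0); column heights now [0 3 2 0 4 4], max=4
Drop 4: I rot1 at col 3 lands with bottom-row=0; cleared 0 line(s) (total 0); column heights now [0 3 2 4 4 4], max=4

Answer: 0 3 2 4 4 4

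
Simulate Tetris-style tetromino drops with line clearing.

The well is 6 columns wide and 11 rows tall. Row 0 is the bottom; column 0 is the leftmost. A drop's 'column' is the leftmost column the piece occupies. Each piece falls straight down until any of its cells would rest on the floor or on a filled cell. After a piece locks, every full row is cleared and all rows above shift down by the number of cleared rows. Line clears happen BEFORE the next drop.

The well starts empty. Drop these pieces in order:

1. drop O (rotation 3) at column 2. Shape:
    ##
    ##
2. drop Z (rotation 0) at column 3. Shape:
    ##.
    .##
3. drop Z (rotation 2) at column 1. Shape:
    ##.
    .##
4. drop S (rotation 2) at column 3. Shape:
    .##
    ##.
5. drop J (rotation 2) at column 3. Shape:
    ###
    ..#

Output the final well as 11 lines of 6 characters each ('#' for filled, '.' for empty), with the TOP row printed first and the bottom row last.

Answer: ......
......
......
...###
.....#
....##
.####.
..##..
...##.
..####
..##..

Derivation:
Drop 1: O rot3 at col 2 lands with bottom-row=0; cleared 0 line(s) (total 0); column heights now [0 0 2 2 0 0], max=2
Drop 2: Z rot0 at col 3 lands with bottom-row=1; cleared 0 line(s) (total 0); column heights now [0 0 2 3 3 2], max=3
Drop 3: Z rot2 at col 1 lands with bottom-row=3; cleared 0 line(s) (total 0); column heights now [0 5 5 4 3 2], max=5
Drop 4: S rot2 at col 3 lands with bottom-row=4; cleared 0 line(s) (total 0); column heights now [0 5 5 5 6 6], max=6
Drop 5: J rot2 at col 3 lands with bottom-row=6; cleared 0 line(s) (total 0); column heights now [0 5 5 8 8 8], max=8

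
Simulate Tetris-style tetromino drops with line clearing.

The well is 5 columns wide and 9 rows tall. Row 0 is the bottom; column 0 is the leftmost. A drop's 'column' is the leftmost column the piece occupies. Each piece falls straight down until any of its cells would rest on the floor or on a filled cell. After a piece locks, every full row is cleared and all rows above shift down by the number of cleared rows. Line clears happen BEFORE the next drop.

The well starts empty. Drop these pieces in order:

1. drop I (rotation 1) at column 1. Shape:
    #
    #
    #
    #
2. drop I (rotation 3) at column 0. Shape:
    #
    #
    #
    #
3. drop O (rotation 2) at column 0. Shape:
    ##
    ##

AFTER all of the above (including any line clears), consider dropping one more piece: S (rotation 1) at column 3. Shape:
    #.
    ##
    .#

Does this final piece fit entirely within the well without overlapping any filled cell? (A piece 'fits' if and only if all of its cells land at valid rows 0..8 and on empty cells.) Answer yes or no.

Drop 1: I rot1 at col 1 lands with bottom-row=0; cleared 0 line(s) (total 0); column heights now [0 4 0 0 0], max=4
Drop 2: I rot3 at col 0 lands with bottom-row=0; cleared 0 line(s) (total 0); column heights now [4 4 0 0 0], max=4
Drop 3: O rot2 at col 0 lands with bottom-row=4; cleared 0 line(s) (total 0); column heights now [6 6 0 0 0], max=6
Test piece S rot1 at col 3 (width 2): heights before test = [6 6 0 0 0]; fits = True

Answer: yes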